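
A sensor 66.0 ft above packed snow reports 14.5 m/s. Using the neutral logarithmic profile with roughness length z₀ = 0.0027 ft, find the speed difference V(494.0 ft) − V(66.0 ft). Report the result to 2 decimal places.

Log law: V₂ = V₁ · ln(z₂/z₀)/ln(z₁/z₀) = 14.5 × 12.1170/10.1042 = 17.3886 m/s
ΔV = 17.3886 − 14.5 = 2.8886 m/s

2.89 m/s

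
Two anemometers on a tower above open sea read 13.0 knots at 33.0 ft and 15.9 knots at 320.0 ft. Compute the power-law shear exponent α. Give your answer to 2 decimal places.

Power law: V₂/V₁ = (z₂/z₁)^α ⇒ α = ln(V₂/V₁) / ln(z₂/z₁)
α = ln(15.9/13.0) / ln(320.0/33.0) = ln(1.2231) / ln(9.6970)
  = 0.20137 / 2.27181 = 0.08864

α ≈ 0.09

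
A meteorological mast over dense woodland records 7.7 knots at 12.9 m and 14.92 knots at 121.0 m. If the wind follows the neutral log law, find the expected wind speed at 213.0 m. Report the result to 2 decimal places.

16.74 knots

Log law: V ∝ ln(z/z₀). From the pair, with r = V₁/V₂ = 0.51609,
ln z₀ = (ln z₁ − r·ln z₂)/(1 − r) = (2.5572 − 0.51609×4.7958)/0.48391 = 0.1698 → z₀ = 1.185 m
V₃ = V₁ · ln(z₃/z₀)/ln(z₁/z₀) = 7.7 × 5.1915/2.3874 = 16.7439 knots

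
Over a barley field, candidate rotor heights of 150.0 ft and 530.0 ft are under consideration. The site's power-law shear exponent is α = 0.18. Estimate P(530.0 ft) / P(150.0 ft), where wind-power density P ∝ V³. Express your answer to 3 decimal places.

Speed ratio: V_B/V_A = (z_B/z_A)^α = (530.0/150.0)^0.18 = (3.5333)^0.18 = 1.25509
Power-density ratio: P_B/P_A = (V_B/V_A)³ = (1.25509)³ = 1.97706

1.977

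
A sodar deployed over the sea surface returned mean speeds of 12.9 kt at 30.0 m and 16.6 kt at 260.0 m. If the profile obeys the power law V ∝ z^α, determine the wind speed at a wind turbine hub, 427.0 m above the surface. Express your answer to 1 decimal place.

First find α: α = ln(V₂/V₁)/ln(z₂/z₁) = ln(16.6/12.9)/ln(260.0/30.0) = 0.25218/2.15948 = 0.1168
Extrapolate from 260.0 m to 427.0 m: V₃ = 16.6 × (427.0/260.0)^0.1168 = 16.6 × 1.0596 = 17.5901 kt

17.6 kt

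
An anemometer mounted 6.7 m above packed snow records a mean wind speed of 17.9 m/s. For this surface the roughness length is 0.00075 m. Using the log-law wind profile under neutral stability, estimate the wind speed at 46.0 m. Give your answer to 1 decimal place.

Log law: V(z) ∝ ln(z/z₀), so V₂/V₁ = ln(z₂/z₀) / ln(z₁/z₀).
ln(46.0/0.00075) = 11.0241, ln(6.7/0.00075) = 9.0975
V₂ = 17.9 × 11.0241/9.0975 = 17.9 × 1.2118 = 21.6906 m/s

21.7 m/s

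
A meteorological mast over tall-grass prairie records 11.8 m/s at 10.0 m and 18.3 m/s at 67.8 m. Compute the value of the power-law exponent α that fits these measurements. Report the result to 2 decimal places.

α ≈ 0.23

Power law: V₂/V₁ = (z₂/z₁)^α ⇒ α = ln(V₂/V₁) / ln(z₂/z₁)
α = ln(18.3/11.8) / ln(67.8/10.0) = ln(1.5508) / ln(6.7800)
  = 0.43880 / 1.91398 = 0.22926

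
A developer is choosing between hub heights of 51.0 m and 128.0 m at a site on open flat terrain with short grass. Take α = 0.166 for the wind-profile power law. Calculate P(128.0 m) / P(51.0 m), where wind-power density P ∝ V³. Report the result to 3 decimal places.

Speed ratio: V_B/V_A = (z_B/z_A)^α = (128.0/51.0)^0.166 = (2.5098)^0.166 = 1.16504
Power-density ratio: P_B/P_A = (V_B/V_A)³ = (1.16504)³ = 1.58132

1.581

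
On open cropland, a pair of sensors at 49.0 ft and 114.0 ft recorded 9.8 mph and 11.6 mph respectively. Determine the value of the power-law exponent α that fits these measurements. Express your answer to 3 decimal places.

Power law: V₂/V₁ = (z₂/z₁)^α ⇒ α = ln(V₂/V₁) / ln(z₂/z₁)
α = ln(11.6/9.8) / ln(114.0/49.0) = ln(1.1837) / ln(2.3265)
  = 0.16862 / 0.84438 = 0.19970

α ≈ 0.200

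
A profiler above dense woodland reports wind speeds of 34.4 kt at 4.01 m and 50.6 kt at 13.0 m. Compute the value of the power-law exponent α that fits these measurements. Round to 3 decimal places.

α ≈ 0.328

Power law: V₂/V₁ = (z₂/z₁)^α ⇒ α = ln(V₂/V₁) / ln(z₂/z₁)
α = ln(50.6/34.4) / ln(13.0/4.01) = ln(1.4709) / ln(3.2419)
  = 0.38590 / 1.17616 = 0.32810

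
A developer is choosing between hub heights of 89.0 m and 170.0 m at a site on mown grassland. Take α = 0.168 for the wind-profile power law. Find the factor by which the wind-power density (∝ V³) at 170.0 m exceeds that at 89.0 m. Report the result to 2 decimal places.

Speed ratio: V_B/V_A = (z_B/z_A)^α = (170.0/89.0)^0.168 = (1.9101)^0.168 = 1.11485
Power-density ratio: P_B/P_A = (V_B/V_A)³ = (1.11485)³ = 1.38565

1.39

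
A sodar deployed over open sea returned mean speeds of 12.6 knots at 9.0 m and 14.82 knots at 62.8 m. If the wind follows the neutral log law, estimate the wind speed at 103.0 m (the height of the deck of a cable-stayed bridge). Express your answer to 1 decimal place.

Log law: V ∝ ln(z/z₀). From the pair, with r = V₁/V₂ = 0.85020,
ln z₀ = (ln z₁ − r·ln z₂)/(1 − r) = (2.1972 − 0.85020×4.1400)/0.14980 = -8.8291 → z₀ = 0.0001464 m
V₃ = V₁ · ln(z₃/z₀)/ln(z₁/z₀) = 12.6 × 13.4638/11.0263 = 15.3854 knots

15.4 knots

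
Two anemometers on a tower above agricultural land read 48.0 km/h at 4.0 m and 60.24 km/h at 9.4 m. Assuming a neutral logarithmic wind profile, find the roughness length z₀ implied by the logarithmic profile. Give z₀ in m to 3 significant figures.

Log law: V(z) ∝ ln(z/z₀). With r = V₁/V₂ = 48.0/60.24 = 0.79681,
r · ln(z₂/z₀) = ln(z₁/z₀) ⇒ ln z₀ = (ln z₁ − r·ln z₂)/(1 − r)
ln z₀ = (1.38629 − 0.79681×2.24071) / 0.20319 = -1.9644
z₀ = exp(-1.9644) = 0.1402 m

z₀ ≈ 0.140 m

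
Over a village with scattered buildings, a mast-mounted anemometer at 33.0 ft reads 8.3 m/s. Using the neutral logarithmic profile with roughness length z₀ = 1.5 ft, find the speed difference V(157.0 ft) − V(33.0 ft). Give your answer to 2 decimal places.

4.19 m/s

Log law: V₂ = V₁ · ln(z₂/z₀)/ln(z₁/z₀) = 8.3 × 4.6508/3.0910 = 12.4882 m/s
ΔV = 12.4882 − 8.3 = 4.1882 m/s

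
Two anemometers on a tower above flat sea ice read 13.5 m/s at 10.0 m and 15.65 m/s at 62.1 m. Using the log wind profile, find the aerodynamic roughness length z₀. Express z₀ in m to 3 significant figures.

z₀ ≈ 0.000105 m

Log law: V(z) ∝ ln(z/z₀). With r = V₁/V₂ = 13.5/15.65 = 0.86262,
r · ln(z₂/z₀) = ln(z₁/z₀) ⇒ ln z₀ = (ln z₁ − r·ln z₂)/(1 − r)
ln z₀ = (2.30259 − 0.86262×4.12875) / 0.13738 = -9.1640
z₀ = exp(-9.1640) = 0.0001047 m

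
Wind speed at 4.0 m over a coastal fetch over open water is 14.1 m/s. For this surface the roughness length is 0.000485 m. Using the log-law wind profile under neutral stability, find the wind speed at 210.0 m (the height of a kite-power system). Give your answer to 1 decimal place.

20.3 m/s

Log law: V(z) ∝ ln(z/z₀), so V₂/V₁ = ln(z₂/z₀) / ln(z₁/z₀).
ln(210.0/0.000485) = 12.9785, ln(4.0/0.000485) = 9.0177
V₂ = 14.1 × 12.9785/9.0177 = 14.1 × 1.4392 = 20.2931 m/s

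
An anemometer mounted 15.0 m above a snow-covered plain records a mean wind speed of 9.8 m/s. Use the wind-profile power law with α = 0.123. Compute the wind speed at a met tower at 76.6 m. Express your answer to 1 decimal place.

Power-law profile: V₂ = V₁ · (z₂/z₁)^α
V₂ = 9.8 × (76.6/15.0)^0.123 = 9.8 × (5.1067)^0.123
    = 9.8 × 1.2221 = 11.9764 m/s

12.0 m/s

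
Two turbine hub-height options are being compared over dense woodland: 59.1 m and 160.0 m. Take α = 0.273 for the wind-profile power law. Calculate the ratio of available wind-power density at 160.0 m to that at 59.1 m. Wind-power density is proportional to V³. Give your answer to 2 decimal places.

Speed ratio: V_B/V_A = (z_B/z_A)^α = (160.0/59.1)^0.273 = (2.7073)^0.273 = 1.31245
Power-density ratio: P_B/P_A = (V_B/V_A)³ = (1.31245)³ = 2.26071

2.26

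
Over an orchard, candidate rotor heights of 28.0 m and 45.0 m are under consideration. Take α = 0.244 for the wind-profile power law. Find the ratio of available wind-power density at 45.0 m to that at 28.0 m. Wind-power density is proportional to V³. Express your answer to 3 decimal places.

1.415

Speed ratio: V_B/V_A = (z_B/z_A)^α = (45.0/28.0)^0.244 = (1.6071)^0.244 = 1.12274
Power-density ratio: P_B/P_A = (V_B/V_A)³ = (1.12274)³ = 1.41525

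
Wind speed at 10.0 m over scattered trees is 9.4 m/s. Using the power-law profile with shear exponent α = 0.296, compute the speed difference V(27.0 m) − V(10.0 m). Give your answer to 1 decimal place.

3.2 m/s

Power law: V₂ = V₁ · (z₂/z₁)^α = 9.4 × (2.7000)^0.296 = 12.6128 m/s
ΔV = 12.6128 − 9.4 = 3.2128 m/s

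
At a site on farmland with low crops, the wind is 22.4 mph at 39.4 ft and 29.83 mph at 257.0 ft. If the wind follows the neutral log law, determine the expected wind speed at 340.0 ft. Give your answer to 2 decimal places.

30.94 mph

Log law: V ∝ ln(z/z₀). From the pair, with r = V₁/V₂ = 0.75092,
ln z₀ = (ln z₁ − r·ln z₂)/(1 − r) = (3.6738 − 0.75092×5.5491)/0.24908 = -1.9799 → z₀ = 0.1381 ft
V₃ = V₁ · ln(z₃/z₀)/ln(z₁/z₀) = 22.4 × 7.8089/5.6537 = 30.9388 mph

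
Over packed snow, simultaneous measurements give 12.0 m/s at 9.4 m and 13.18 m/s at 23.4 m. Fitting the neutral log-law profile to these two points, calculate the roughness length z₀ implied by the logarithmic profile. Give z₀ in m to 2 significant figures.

z₀ ≈ 0.00088 m

Log law: V(z) ∝ ln(z/z₀). With r = V₁/V₂ = 12.0/13.18 = 0.91047,
r · ln(z₂/z₀) = ln(z₁/z₀) ⇒ ln z₀ = (ln z₁ − r·ln z₂)/(1 − r)
ln z₀ = (2.24071 − 0.91047×3.15274) / 0.08953 = -7.0341
z₀ = exp(-7.0341) = 0.0008813 m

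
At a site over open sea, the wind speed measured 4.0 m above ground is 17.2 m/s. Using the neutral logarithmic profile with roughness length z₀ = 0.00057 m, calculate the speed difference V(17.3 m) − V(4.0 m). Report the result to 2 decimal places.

Log law: V₂ = V₁ · ln(z₂/z₀)/ln(z₁/z₀) = 17.2 × 10.3206/8.8562 = 20.0441 m/s
ΔV = 20.0441 − 17.2 = 2.8441 m/s

2.84 m/s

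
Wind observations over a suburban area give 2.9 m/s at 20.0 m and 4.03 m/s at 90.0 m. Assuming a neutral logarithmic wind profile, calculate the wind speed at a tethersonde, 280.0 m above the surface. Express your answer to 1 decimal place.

Log law: V ∝ ln(z/z₀). From the pair, with r = V₁/V₂ = 0.71960,
ln z₀ = (ln z₁ − r·ln z₂)/(1 − r) = (2.9957 − 0.71960×4.4998)/0.28040 = -0.8643 → z₀ = 0.4214 m
V₃ = V₁ · ln(z₃/z₀)/ln(z₁/z₀) = 2.9 × 6.4991/3.8600 = 4.8827 m/s

4.9 m/s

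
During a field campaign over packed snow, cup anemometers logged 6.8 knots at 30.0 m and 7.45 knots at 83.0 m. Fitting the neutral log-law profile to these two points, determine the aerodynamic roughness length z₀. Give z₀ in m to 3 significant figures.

Log law: V(z) ∝ ln(z/z₀). With r = V₁/V₂ = 6.8/7.45 = 0.91275,
r · ln(z₂/z₀) = ln(z₁/z₀) ⇒ ln z₀ = (ln z₁ − r·ln z₂)/(1 − r)
ln z₀ = (3.40120 − 0.91275×4.41884) / 0.08725 = -7.2449
z₀ = exp(-7.2449) = 0.0007138 m

z₀ ≈ 0.000714 m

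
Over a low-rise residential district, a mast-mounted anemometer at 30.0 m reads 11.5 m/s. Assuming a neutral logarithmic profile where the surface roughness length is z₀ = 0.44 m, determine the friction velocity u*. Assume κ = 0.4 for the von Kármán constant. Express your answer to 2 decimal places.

Log law: V(z) = (u*/κ) · ln(z/z₀) ⇒ u* = κ · V / ln(z/z₀)
u* = 0.4 × 11.5 / ln(30.0/0.44) = 0.4 × 11.5 / 4.2222
   = 4.6000 / 4.2222 = 1.0895 m/s

u* ≈ 1.09 m/s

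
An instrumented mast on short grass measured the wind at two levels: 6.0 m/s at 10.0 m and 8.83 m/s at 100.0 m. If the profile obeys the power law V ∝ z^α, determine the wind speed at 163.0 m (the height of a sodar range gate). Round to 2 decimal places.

9.58 m/s

First find α: α = ln(V₂/V₁)/ln(z₂/z₁) = ln(8.83/6.0)/ln(100.0/10.0) = 0.38640/2.30259 = 0.1678
Extrapolate from 100.0 m to 163.0 m: V₃ = 8.83 × (163.0/100.0)^0.1678 = 8.83 × 1.0854 = 9.5845 m/s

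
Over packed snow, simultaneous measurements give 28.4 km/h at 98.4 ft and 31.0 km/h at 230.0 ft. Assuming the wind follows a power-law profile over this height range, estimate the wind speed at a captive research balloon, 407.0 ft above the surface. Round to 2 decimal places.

32.88 km/h

First find α: α = ln(V₂/V₁)/ln(z₂/z₁) = ln(31.0/28.4)/ln(230.0/98.4) = 0.08760/0.84904 = 0.1032
Extrapolate from 230.0 ft to 407.0 ft: V₃ = 31.0 × (407.0/230.0)^0.1032 = 31.0 × 1.0607 = 32.8802 km/h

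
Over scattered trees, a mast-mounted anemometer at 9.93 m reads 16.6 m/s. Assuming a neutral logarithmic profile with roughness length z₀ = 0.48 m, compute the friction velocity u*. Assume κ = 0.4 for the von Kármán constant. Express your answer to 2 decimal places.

u* ≈ 2.19 m/s

Log law: V(z) = (u*/κ) · ln(z/z₀) ⇒ u* = κ · V / ln(z/z₀)
u* = 0.4 × 16.6 / ln(9.93/0.48) = 0.4 × 16.6 / 3.0295
   = 6.6400 / 3.0295 = 2.1918 m/s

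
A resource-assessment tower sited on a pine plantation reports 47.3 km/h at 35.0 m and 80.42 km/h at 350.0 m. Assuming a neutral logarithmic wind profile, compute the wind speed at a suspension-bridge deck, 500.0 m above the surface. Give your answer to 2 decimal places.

Log law: V ∝ ln(z/z₀). From the pair, with r = V₁/V₂ = 0.58816,
ln z₀ = (ln z₁ − r·ln z₂)/(1 − r) = (3.5553 − 0.58816×5.8579)/0.41184 = 0.2669 → z₀ = 1.306 m
V₃ = V₁ · ln(z₃/z₀)/ln(z₁/z₀) = 47.3 × 5.9477/3.2884 = 85.5504 km/h

85.55 km/h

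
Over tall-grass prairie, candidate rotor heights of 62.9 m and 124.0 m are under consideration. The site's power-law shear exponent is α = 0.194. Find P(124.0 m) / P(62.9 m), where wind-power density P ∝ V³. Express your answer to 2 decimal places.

Speed ratio: V_B/V_A = (z_B/z_A)^α = (124.0/62.9)^0.194 = (1.9714)^0.194 = 1.14074
Power-density ratio: P_B/P_A = (V_B/V_A)³ = (1.14074)³ = 1.48442

1.48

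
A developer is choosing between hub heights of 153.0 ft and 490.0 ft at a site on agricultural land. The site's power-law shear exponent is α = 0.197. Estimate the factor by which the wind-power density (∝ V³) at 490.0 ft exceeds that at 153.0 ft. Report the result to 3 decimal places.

Speed ratio: V_B/V_A = (z_B/z_A)^α = (490.0/153.0)^0.197 = (3.2026)^0.197 = 1.25772
Power-density ratio: P_B/P_A = (V_B/V_A)³ = (1.25772)³ = 1.98954

1.990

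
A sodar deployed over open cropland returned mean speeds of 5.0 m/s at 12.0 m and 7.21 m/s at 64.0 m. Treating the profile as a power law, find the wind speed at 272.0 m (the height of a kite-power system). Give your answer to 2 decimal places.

First find α: α = ln(V₂/V₁)/ln(z₂/z₁) = ln(7.21/5.0)/ln(64.0/12.0) = 0.36603/1.67398 = 0.2187
Extrapolate from 64.0 m to 272.0 m: V₃ = 7.21 × (272.0/64.0)^0.2187 = 7.21 × 1.3722 = 9.8932 m/s

9.89 m/s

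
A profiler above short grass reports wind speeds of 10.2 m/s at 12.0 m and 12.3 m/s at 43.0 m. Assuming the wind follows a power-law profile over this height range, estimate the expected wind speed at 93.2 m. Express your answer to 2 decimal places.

13.78 m/s

First find α: α = ln(V₂/V₁)/ln(z₂/z₁) = ln(12.3/10.2)/ln(43.0/12.0) = 0.18721/1.27629 = 0.1467
Extrapolate from 43.0 m to 93.2 m: V₃ = 12.3 × (93.2/43.0)^0.1467 = 12.3 × 1.1202 = 13.7779 m/s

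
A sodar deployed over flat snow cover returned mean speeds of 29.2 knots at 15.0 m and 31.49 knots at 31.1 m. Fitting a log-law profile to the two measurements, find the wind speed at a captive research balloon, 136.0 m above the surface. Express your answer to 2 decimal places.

Log law: V ∝ ln(z/z₀). From the pair, with r = V₁/V₂ = 0.92728,
ln z₀ = (ln z₁ − r·ln z₂)/(1 − r) = (2.7081 − 0.92728×3.4372)/0.07272 = -6.5895 → z₀ = 0.001375 m
V₃ = V₁ · ln(z₃/z₀)/ln(z₁/z₀) = 29.2 × 11.5022/9.2976 = 36.1238 knots

36.12 knots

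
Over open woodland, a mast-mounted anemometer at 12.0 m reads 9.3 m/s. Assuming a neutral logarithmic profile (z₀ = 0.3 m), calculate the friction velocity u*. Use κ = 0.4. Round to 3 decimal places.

u* ≈ 1.008 m/s

Log law: V(z) = (u*/κ) · ln(z/z₀) ⇒ u* = κ · V / ln(z/z₀)
u* = 0.4 × 9.3 / ln(12.0/0.3) = 0.4 × 9.3 / 3.6889
   = 3.7200 / 3.6889 = 1.0084 m/s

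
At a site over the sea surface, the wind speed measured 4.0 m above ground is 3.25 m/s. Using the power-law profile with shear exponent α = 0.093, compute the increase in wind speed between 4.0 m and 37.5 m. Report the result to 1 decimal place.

0.8 m/s

Power law: V₂ = V₁ · (z₂/z₁)^α = 3.25 × (9.3750)^0.093 = 4.0020 m/s
ΔV = 4.0020 − 3.25 = 0.7520 m/s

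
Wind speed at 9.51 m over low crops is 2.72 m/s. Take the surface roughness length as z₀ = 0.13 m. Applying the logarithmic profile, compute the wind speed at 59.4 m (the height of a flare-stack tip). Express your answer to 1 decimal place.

3.9 m/s

Log law: V(z) ∝ ln(z/z₀), so V₂/V₁ = ln(z₂/z₀) / ln(z₁/z₀).
ln(59.4/0.13) = 6.1245, ln(9.51/0.13) = 4.2926
V₂ = 2.72 × 6.1245/4.2926 = 2.72 × 1.4268 = 3.8808 m/s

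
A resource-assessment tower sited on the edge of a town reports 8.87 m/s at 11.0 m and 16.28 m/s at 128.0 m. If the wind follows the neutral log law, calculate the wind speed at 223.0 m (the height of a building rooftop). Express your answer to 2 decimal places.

17.96 m/s

Log law: V ∝ ln(z/z₀). From the pair, with r = V₁/V₂ = 0.54484,
ln z₀ = (ln z₁ − r·ln z₂)/(1 − r) = (2.3979 − 0.54484×4.8520)/0.45516 = -0.5398 → z₀ = 0.5829 m
V₃ = V₁ · ln(z₃/z₀)/ln(z₁/z₀) = 8.87 × 5.9470/2.9377 = 17.9562 m/s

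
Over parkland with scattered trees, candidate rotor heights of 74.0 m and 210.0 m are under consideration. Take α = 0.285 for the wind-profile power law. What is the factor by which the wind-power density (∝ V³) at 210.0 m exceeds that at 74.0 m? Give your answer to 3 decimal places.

2.440

Speed ratio: V_B/V_A = (z_B/z_A)^α = (210.0/74.0)^0.285 = (2.8378)^0.285 = 1.34617
Power-density ratio: P_B/P_A = (V_B/V_A)³ = (1.34617)³ = 2.43952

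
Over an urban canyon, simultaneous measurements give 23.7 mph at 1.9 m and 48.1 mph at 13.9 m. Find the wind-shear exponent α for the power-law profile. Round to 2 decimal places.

Power law: V₂/V₁ = (z₂/z₁)^α ⇒ α = ln(V₂/V₁) / ln(z₂/z₁)
α = ln(48.1/23.7) / ln(13.9/1.9) = ln(2.0295) / ln(7.3158)
  = 0.70781 / 1.99003 = 0.35568

α ≈ 0.36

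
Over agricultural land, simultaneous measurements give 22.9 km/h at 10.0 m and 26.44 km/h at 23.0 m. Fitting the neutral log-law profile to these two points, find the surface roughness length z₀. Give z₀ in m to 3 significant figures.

z₀ ≈ 0.0457 m

Log law: V(z) ∝ ln(z/z₀). With r = V₁/V₂ = 22.9/26.44 = 0.86611,
r · ln(z₂/z₀) = ln(z₁/z₀) ⇒ ln z₀ = (ln z₁ − r·ln z₂)/(1 − r)
ln z₀ = (2.30259 − 0.86611×3.13549) / 0.13389 = -3.0854
z₀ = exp(-3.0854) = 0.04571 m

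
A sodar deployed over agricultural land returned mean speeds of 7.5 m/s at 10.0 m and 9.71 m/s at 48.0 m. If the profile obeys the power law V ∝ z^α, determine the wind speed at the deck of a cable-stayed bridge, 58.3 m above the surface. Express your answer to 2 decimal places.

10.03 m/s

First find α: α = ln(V₂/V₁)/ln(z₂/z₁) = ln(9.71/7.5)/ln(48.0/10.0) = 0.25825/1.56862 = 0.1646
Extrapolate from 48.0 m to 58.3 m: V₃ = 9.71 × (58.3/48.0)^0.1646 = 9.71 × 1.0325 = 10.0258 m/s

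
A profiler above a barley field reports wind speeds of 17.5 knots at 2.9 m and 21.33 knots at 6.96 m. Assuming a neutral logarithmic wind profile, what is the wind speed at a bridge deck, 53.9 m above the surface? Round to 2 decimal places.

Log law: V ∝ ln(z/z₀). From the pair, with r = V₁/V₂ = 0.82044,
ln z₀ = (ln z₁ − r·ln z₂)/(1 − r) = (1.0647 − 0.82044×1.9402)/0.17956 = -2.9355 → z₀ = 0.05311 m
V₃ = V₁ · ln(z₃/z₀)/ln(z₁/z₀) = 17.5 × 6.9226/4.0002 = 30.2850 knots

30.28 knots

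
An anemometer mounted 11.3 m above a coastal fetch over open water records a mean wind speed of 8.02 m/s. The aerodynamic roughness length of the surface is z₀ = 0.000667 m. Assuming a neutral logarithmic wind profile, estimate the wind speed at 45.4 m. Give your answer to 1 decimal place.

9.2 m/s

Log law: V(z) ∝ ln(z/z₀), so V₂/V₁ = ln(z₂/z₀) / ln(z₁/z₀).
ln(45.4/0.000667) = 11.1282, ln(11.3/0.000667) = 9.7375
V₂ = 8.02 × 11.1282/9.7375 = 8.02 × 1.1428 = 9.1654 m/s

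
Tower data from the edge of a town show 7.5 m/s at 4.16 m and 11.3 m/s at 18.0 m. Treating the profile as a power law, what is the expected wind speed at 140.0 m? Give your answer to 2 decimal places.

First find α: α = ln(V₂/V₁)/ln(z₂/z₁) = ln(11.3/7.5)/ln(18.0/4.16) = 0.40990/1.46486 = 0.2798
Extrapolate from 18.0 m to 140.0 m: V₃ = 11.3 × (140.0/18.0)^0.2798 = 11.3 × 1.7753 = 20.0613 m/s

20.06 m/s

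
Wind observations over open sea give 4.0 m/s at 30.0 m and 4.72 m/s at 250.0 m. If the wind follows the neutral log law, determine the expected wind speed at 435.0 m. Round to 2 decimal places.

Log law: V ∝ ln(z/z₀). From the pair, with r = V₁/V₂ = 0.84746,
ln z₀ = (ln z₁ − r·ln z₂)/(1 − r) = (3.4012 − 0.84746×5.5215)/0.15254 = -8.3780 → z₀ = 0.0002299 m
V₃ = V₁ · ln(z₃/z₀)/ln(z₁/z₀) = 4.0 × 14.4534/11.7792 = 4.9081 m/s

4.91 m/s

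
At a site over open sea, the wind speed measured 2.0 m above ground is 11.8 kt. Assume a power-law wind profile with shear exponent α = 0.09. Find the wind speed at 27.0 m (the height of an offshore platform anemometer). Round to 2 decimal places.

Power-law profile: V₂ = V₁ · (z₂/z₁)^α
V₂ = 11.8 × (27.0/2.0)^0.09 = 11.8 × (13.5000)^0.09
    = 11.8 × 1.2640 = 14.9146 kt

14.91 kt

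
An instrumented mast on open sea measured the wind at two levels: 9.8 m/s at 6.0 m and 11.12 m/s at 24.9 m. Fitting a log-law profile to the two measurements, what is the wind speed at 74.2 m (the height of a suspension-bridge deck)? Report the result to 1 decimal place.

12.1 m/s

Log law: V ∝ ln(z/z₀). From the pair, with r = V₁/V₂ = 0.88129,
ln z₀ = (ln z₁ − r·ln z₂)/(1 − r) = (1.7918 − 0.88129×3.2149)/0.11871 = -8.7737 → z₀ = 0.0001547 m
V₃ = V₁ · ln(z₃/z₀)/ln(z₁/z₀) = 9.8 × 13.0805/10.5655 = 12.1328 m/s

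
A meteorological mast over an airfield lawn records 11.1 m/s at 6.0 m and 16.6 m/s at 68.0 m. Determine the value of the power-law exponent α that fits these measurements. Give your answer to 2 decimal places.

α ≈ 0.17

Power law: V₂/V₁ = (z₂/z₁)^α ⇒ α = ln(V₂/V₁) / ln(z₂/z₁)
α = ln(16.6/11.1) / ln(68.0/6.0) = ln(1.4955) / ln(11.3333)
  = 0.40246 / 2.42775 = 0.16577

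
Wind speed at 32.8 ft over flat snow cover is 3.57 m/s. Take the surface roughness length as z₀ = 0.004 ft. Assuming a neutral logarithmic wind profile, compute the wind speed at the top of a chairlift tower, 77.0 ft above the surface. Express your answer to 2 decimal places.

Log law: V(z) ∝ ln(z/z₀), so V₂/V₁ = ln(z₂/z₀) / ln(z₁/z₀).
ln(77.0/0.004) = 9.8653, ln(32.8/0.004) = 9.0119
V₂ = 3.57 × 9.8653/9.0119 = 3.57 × 1.0947 = 3.9081 m/s

3.91 m/s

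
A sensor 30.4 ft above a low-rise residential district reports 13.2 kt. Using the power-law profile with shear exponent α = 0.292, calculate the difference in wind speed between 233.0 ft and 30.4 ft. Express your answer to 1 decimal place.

10.7 kt

Power law: V₂ = V₁ · (z₂/z₁)^α = 13.2 × (7.6645)^0.292 = 23.9245 kt
ΔV = 23.9245 − 13.2 = 10.7245 kt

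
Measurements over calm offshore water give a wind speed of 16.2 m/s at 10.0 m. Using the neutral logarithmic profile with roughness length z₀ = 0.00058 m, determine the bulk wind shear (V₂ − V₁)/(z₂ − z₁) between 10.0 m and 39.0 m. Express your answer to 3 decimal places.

Log law: V₂ = V₁ · ln(z₂/z₀)/ln(z₁/z₀) = 16.2 × 11.1160/9.7551 = 18.4601 m/s
ΔV/Δz = (18.4601 − 16.2)/(39.0 − 10.0) = 2.2601/29.0000 = 0.07794 m/s/m

0.078 m/s/m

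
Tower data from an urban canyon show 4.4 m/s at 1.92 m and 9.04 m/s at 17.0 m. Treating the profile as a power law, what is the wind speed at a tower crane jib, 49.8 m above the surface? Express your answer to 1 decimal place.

12.9 m/s

First find α: α = ln(V₂/V₁)/ln(z₂/z₁) = ln(9.04/4.4)/ln(17.0/1.92) = 0.72005/2.18089 = 0.3302
Extrapolate from 17.0 m to 49.8 m: V₃ = 9.04 × (49.8/17.0)^0.3302 = 9.04 × 1.4260 = 12.8909 m/s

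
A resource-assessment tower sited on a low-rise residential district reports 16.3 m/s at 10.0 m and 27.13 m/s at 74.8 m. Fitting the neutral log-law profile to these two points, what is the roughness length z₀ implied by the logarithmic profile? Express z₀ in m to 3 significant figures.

z₀ ≈ 0.484 m

Log law: V(z) ∝ ln(z/z₀). With r = V₁/V₂ = 16.3/27.13 = 0.60081,
r · ln(z₂/z₀) = ln(z₁/z₀) ⇒ ln z₀ = (ln z₁ − r·ln z₂)/(1 − r)
ln z₀ = (2.30259 − 0.60081×4.31482) / 0.39919 = -0.7260
z₀ = exp(-0.7260) = 0.4838 m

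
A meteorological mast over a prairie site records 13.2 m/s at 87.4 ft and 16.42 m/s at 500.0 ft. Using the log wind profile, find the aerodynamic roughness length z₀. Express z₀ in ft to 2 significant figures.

z₀ ≈ 0.069 ft

Log law: V(z) ∝ ln(z/z₀). With r = V₁/V₂ = 13.2/16.42 = 0.80390,
r · ln(z₂/z₀) = ln(z₁/z₀) ⇒ ln z₀ = (ln z₁ − r·ln z₂)/(1 − r)
ln z₀ = (4.47050 − 0.80390×6.21461) / 0.19610 = -2.6793
z₀ = exp(-2.6793) = 0.06861 ft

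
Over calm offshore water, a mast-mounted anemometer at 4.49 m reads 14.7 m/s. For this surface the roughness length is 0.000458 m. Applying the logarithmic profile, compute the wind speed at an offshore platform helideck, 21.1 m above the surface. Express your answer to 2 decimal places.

17.18 m/s

Log law: V(z) ∝ ln(z/z₀), so V₂/V₁ = ln(z₂/z₀) / ln(z₁/z₀).
ln(21.1/0.000458) = 10.7379, ln(4.49/0.000458) = 9.1905
V₂ = 14.7 × 10.7379/9.1905 = 14.7 × 1.1684 = 17.1751 m/s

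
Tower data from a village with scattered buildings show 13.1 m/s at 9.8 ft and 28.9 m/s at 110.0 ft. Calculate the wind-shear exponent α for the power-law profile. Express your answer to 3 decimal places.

α ≈ 0.327

Power law: V₂/V₁ = (z₂/z₁)^α ⇒ α = ln(V₂/V₁) / ln(z₂/z₁)
α = ln(28.9/13.1) / ln(110.0/9.8) = ln(2.2061) / ln(11.2245)
  = 0.79123 / 2.41810 = 0.32721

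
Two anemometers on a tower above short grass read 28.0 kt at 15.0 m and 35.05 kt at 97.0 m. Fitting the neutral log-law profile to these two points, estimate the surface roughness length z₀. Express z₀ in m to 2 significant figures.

Log law: V(z) ∝ ln(z/z₀). With r = V₁/V₂ = 28.0/35.05 = 0.79886,
r · ln(z₂/z₀) = ln(z₁/z₀) ⇒ ln z₀ = (ln z₁ − r·ln z₂)/(1 − r)
ln z₀ = (2.70805 − 0.79886×4.57471) / 0.20114 = -4.7056
z₀ = exp(-4.7056) = 0.009044 m

z₀ ≈ 0.0090 m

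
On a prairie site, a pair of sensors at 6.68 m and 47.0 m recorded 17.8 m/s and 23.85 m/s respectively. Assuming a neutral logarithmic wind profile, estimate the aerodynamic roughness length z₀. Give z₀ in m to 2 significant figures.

z₀ ≈ 0.021 m

Log law: V(z) ∝ ln(z/z₀). With r = V₁/V₂ = 17.8/23.85 = 0.74633,
r · ln(z₂/z₀) = ln(z₁/z₀) ⇒ ln z₀ = (ln z₁ − r·ln z₂)/(1 − r)
ln z₀ = (1.89912 − 0.74633×3.85015) / 0.25367 = -3.8411
z₀ = exp(-3.8411) = 0.02147 m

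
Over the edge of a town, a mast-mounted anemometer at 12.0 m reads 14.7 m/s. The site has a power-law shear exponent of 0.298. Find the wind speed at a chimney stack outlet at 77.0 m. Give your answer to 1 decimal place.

Power-law profile: V₂ = V₁ · (z₂/z₁)^α
V₂ = 14.7 × (77.0/12.0)^0.298 = 14.7 × (6.4167)^0.298
    = 14.7 × 1.7401 = 25.5797 m/s

25.6 m/s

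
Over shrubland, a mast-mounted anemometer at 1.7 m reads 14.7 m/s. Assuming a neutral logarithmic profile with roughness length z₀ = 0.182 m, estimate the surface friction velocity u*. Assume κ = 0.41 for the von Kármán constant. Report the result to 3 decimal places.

Log law: V(z) = (u*/κ) · ln(z/z₀) ⇒ u* = κ · V / ln(z/z₀)
u* = 0.41 × 14.7 / ln(1.7/0.182) = 0.41 × 14.7 / 2.2344
   = 6.0270 / 2.2344 = 2.6974 m/s

u* ≈ 2.697 m/s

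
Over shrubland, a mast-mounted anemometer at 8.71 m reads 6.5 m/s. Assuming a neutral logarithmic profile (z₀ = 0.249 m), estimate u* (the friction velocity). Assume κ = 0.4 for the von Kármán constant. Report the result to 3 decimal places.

u* ≈ 0.731 m/s

Log law: V(z) = (u*/κ) · ln(z/z₀) ⇒ u* = κ · V / ln(z/z₀)
u* = 0.4 × 6.5 / ln(8.71/0.249) = 0.4 × 6.5 / 3.5548
   = 2.6000 / 3.5548 = 0.7314 m/s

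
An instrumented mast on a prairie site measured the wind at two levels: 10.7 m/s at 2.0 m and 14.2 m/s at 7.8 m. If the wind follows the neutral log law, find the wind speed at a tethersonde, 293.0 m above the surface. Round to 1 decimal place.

23.5 m/s

Log law: V ∝ ln(z/z₀). From the pair, with r = V₁/V₂ = 0.75352,
ln z₀ = (ln z₁ − r·ln z₂)/(1 − r) = (0.6931 − 0.75352×2.0541)/0.24648 = -3.4676 → z₀ = 0.03119 m
V₃ = V₁ · ln(z₃/z₀)/ln(z₁/z₀) = 10.7 × 9.1477/4.1607 = 23.5250 m/s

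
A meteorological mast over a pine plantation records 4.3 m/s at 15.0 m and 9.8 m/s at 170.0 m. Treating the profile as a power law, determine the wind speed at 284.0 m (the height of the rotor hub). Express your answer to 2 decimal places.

11.66 m/s

First find α: α = ln(V₂/V₁)/ln(z₂/z₁) = ln(9.8/4.3)/ln(170.0/15.0) = 0.82377/2.42775 = 0.3393
Extrapolate from 170.0 m to 284.0 m: V₃ = 9.8 × (284.0/170.0)^0.3393 = 9.8 × 1.1902 = 11.6640 m/s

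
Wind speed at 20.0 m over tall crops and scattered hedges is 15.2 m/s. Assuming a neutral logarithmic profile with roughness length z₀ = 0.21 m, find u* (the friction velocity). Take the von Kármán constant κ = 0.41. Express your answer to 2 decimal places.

u* ≈ 1.37 m/s

Log law: V(z) = (u*/κ) · ln(z/z₀) ⇒ u* = κ · V / ln(z/z₀)
u* = 0.41 × 15.2 / ln(20.0/0.21) = 0.41 × 15.2 / 4.5564
   = 6.2320 / 4.5564 = 1.3678 m/s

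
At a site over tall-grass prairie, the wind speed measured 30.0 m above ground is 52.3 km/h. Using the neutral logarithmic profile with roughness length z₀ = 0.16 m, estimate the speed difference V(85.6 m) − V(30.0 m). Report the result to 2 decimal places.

Log law: V₂ = V₁ · ln(z₂/z₀)/ln(z₁/z₀) = 52.3 × 6.2823/5.2338 = 62.7773 km/h
ΔV = 62.7773 − 52.3 = 10.4773 km/h

10.48 km/h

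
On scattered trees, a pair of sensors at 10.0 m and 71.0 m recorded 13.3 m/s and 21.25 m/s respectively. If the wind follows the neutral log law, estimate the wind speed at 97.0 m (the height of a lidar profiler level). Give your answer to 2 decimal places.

22.52 m/s

Log law: V ∝ ln(z/z₀). From the pair, with r = V₁/V₂ = 0.62588,
ln z₀ = (ln z₁ − r·ln z₂)/(1 − r) = (2.3026 − 0.62588×4.2627)/0.37412 = -0.9766 → z₀ = 0.3766 m
V₃ = V₁ · ln(z₃/z₀)/ln(z₁/z₀) = 13.3 × 5.5513/3.2792 = 22.5156 m/s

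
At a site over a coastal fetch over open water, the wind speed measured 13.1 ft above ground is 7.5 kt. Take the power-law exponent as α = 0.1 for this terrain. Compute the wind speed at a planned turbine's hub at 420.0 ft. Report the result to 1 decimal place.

10.6 kt

Power-law profile: V₂ = V₁ · (z₂/z₁)^α
V₂ = 7.5 × (420.0/13.1)^0.1 = 7.5 × (32.0611)^0.1
    = 7.5 × 1.4145 = 10.6086 kt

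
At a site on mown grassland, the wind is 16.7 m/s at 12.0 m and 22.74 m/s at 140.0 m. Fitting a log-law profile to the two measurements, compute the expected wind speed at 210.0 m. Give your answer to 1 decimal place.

23.7 m/s

Log law: V ∝ ln(z/z₀). From the pair, with r = V₁/V₂ = 0.73439,
ln z₀ = (ln z₁ − r·ln z₂)/(1 − r) = (2.4849 − 0.73439×4.9416)/0.26561 = -4.3077 → z₀ = 0.01346 m
V₃ = V₁ · ln(z₃/z₀)/ln(z₁/z₀) = 16.7 × 9.6548/6.7926 = 23.7369 m/s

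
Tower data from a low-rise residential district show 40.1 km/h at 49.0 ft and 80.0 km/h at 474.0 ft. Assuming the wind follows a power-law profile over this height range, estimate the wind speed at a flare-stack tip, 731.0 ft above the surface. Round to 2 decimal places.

91.27 km/h

First find α: α = ln(V₂/V₁)/ln(z₂/z₁) = ln(80.0/40.1)/ln(474.0/49.0) = 0.69065/2.26939 = 0.3043
Extrapolate from 474.0 ft to 731.0 ft: V₃ = 80.0 × (731.0/474.0)^0.3043 = 80.0 × 1.1409 = 91.2740 km/h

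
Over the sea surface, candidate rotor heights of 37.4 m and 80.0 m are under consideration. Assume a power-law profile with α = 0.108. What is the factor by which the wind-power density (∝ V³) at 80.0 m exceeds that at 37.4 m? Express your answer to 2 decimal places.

1.28

Speed ratio: V_B/V_A = (z_B/z_A)^α = (80.0/37.4)^0.108 = (2.1390)^0.108 = 1.08558
Power-density ratio: P_B/P_A = (V_B/V_A)³ = (1.08558)³ = 1.27935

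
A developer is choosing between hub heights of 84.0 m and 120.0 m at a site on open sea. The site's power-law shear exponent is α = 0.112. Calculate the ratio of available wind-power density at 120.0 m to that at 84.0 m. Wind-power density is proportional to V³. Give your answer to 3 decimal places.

Speed ratio: V_B/V_A = (z_B/z_A)^α = (120.0/84.0)^0.112 = (1.4286)^0.112 = 1.04076
Power-density ratio: P_B/P_A = (V_B/V_A)³ = (1.04076)³ = 1.12732

1.127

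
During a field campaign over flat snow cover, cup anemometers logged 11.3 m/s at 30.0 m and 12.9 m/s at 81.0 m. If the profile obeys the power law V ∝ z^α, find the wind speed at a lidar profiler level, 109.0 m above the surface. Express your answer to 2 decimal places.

First find α: α = ln(V₂/V₁)/ln(z₂/z₁) = ln(12.9/11.3)/ln(81.0/30.0) = 0.13242/0.99325 = 0.1333
Extrapolate from 81.0 m to 109.0 m: V₃ = 12.9 × (109.0/81.0)^0.1333 = 12.9 × 1.0404 = 13.4209 m/s

13.42 m/s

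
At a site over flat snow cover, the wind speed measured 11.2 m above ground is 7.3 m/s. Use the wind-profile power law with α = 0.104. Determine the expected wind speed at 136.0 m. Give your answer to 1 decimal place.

Power-law profile: V₂ = V₁ · (z₂/z₁)^α
V₂ = 7.3 × (136.0/11.2)^0.104 = 7.3 × (12.1429)^0.104
    = 7.3 × 1.2965 = 9.4644 m/s

9.5 m/s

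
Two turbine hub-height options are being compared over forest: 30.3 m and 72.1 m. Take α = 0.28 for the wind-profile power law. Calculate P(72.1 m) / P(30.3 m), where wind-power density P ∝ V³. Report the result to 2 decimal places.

2.07

Speed ratio: V_B/V_A = (z_B/z_A)^α = (72.1/30.3)^0.28 = (2.3795)^0.28 = 1.27473
Power-density ratio: P_B/P_A = (V_B/V_A)³ = (1.27473)³ = 2.07135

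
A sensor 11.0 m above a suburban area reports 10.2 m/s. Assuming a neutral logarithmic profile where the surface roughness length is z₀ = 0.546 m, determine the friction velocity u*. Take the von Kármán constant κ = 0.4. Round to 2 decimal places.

u* ≈ 1.36 m/s

Log law: V(z) = (u*/κ) · ln(z/z₀) ⇒ u* = κ · V / ln(z/z₀)
u* = 0.4 × 10.2 / ln(11.0/0.546) = 0.4 × 10.2 / 3.0030
   = 4.0800 / 3.0030 = 1.3586 m/s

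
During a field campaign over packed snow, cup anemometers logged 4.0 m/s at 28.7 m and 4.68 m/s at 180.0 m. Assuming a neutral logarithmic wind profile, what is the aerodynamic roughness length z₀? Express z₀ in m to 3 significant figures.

z₀ ≈ 0.000585 m

Log law: V(z) ∝ ln(z/z₀). With r = V₁/V₂ = 4.0/4.68 = 0.85470,
r · ln(z₂/z₀) = ln(z₁/z₀) ⇒ ln z₀ = (ln z₁ − r·ln z₂)/(1 − r)
ln z₀ = (3.35690 − 0.85470×5.19296) / 0.14530 = -7.4435
z₀ = exp(-7.4435) = 0.0005853 m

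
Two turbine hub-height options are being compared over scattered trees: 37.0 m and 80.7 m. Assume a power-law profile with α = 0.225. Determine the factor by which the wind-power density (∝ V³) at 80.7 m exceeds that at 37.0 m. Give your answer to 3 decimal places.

1.693

Speed ratio: V_B/V_A = (z_B/z_A)^α = (80.7/37.0)^0.225 = (2.1811)^0.225 = 1.19179
Power-density ratio: P_B/P_A = (V_B/V_A)³ = (1.19179)³ = 1.69279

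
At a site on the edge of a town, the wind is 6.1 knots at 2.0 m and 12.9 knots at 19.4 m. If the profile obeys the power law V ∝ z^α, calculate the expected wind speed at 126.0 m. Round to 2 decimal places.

First find α: α = ln(V₂/V₁)/ln(z₂/z₁) = ln(12.9/6.1)/ln(19.4/2.0) = 0.74894/2.27213 = 0.3296
Extrapolate from 19.4 m to 126.0 m: V₃ = 12.9 × (126.0/19.4)^0.3296 = 12.9 × 1.8528 = 23.9017 knots

23.90 knots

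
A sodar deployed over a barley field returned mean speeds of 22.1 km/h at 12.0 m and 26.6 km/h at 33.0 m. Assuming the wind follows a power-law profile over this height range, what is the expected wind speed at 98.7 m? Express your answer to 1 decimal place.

32.5 km/h

First find α: α = ln(V₂/V₁)/ln(z₂/z₁) = ln(26.6/22.1)/ln(33.0/12.0) = 0.18533/1.01160 = 0.1832
Extrapolate from 33.0 m to 98.7 m: V₃ = 26.6 × (98.7/33.0)^0.1832 = 26.6 × 1.2223 = 32.5127 km/h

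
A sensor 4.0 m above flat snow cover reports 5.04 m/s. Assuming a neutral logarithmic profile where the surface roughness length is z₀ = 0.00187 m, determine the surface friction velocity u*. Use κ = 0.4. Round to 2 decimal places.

Log law: V(z) = (u*/κ) · ln(z/z₀) ⇒ u* = κ · V / ln(z/z₀)
u* = 0.4 × 5.04 / ln(4.0/0.00187) = 0.4 × 5.04 / 7.6681
   = 2.0160 / 7.6681 = 0.2629 m/s

u* ≈ 0.26 m/s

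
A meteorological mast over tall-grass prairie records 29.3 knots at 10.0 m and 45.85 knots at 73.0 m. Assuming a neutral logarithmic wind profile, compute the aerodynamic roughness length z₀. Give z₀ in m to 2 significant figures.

z₀ ≈ 0.30 m

Log law: V(z) ∝ ln(z/z₀). With r = V₁/V₂ = 29.3/45.85 = 0.63904,
r · ln(z₂/z₀) = ln(z₁/z₀) ⇒ ln z₀ = (ln z₁ − r·ln z₂)/(1 − r)
ln z₀ = (2.30259 − 0.63904×4.29046) / 0.36096 = -1.2167
z₀ = exp(-1.2167) = 0.2962 m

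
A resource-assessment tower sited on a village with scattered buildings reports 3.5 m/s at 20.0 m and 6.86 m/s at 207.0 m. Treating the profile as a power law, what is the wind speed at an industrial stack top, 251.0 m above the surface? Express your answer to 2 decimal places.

7.25 m/s

First find α: α = ln(V₂/V₁)/ln(z₂/z₁) = ln(6.86/3.5)/ln(207.0/20.0) = 0.67294/2.33699 = 0.2880
Extrapolate from 207.0 m to 251.0 m: V₃ = 6.86 × (251.0/207.0)^0.2880 = 6.86 × 1.0571 = 7.2515 m/s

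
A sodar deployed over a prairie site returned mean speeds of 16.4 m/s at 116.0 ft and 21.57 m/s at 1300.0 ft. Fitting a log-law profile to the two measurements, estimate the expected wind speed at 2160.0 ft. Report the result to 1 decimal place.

22.7 m/s

Log law: V ∝ ln(z/z₀). From the pair, with r = V₁/V₂ = 0.76032,
ln z₀ = (ln z₁ − r·ln z₂)/(1 − r) = (4.7536 − 0.76032×7.1701)/0.23968 = -2.9120 → z₀ = 0.05437 ft
V₃ = V₁ · ln(z₃/z₀)/ln(z₁/z₀) = 16.4 × 10.5899/7.6656 = 22.6563 m/s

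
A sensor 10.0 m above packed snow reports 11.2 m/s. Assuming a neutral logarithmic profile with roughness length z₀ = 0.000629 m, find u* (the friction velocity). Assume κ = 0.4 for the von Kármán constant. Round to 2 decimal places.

Log law: V(z) = (u*/κ) · ln(z/z₀) ⇒ u* = κ · V / ln(z/z₀)
u* = 0.4 × 11.2 / ln(10.0/0.000629) = 0.4 × 11.2 / 9.6740
   = 4.4800 / 9.6740 = 0.4631 m/s

u* ≈ 0.46 m/s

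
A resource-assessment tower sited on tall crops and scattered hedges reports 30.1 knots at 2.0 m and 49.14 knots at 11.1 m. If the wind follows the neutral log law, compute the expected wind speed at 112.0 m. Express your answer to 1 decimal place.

Log law: V ∝ ln(z/z₀). From the pair, with r = V₁/V₂ = 0.61254,
ln z₀ = (ln z₁ − r·ln z₂)/(1 − r) = (0.6931 − 0.61254×2.4069)/0.38746 = -2.0162 → z₀ = 0.1332 m
V₃ = V₁ · ln(z₃/z₀)/ln(z₁/z₀) = 30.1 × 6.7347/2.7093 = 74.8210 knots

74.8 knots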